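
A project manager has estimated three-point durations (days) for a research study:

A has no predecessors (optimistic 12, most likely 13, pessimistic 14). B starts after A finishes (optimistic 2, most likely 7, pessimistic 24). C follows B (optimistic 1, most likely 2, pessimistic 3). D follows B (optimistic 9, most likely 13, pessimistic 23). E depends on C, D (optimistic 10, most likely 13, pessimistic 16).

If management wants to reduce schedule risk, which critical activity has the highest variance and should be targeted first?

te_A = (12 + 4·13 + 14)/6 = 78/6 = 13; σ²_A = ((14−12)/6)² = 0.111
te_B = (2 + 4·7 + 24)/6 = 54/6 = 9; σ²_B = ((24−2)/6)² = 13.444
te_C = (1 + 4·2 + 3)/6 = 12/6 = 2; σ²_C = ((3−1)/6)² = 0.111
te_D = (9 + 4·13 + 23)/6 = 84/6 = 14; σ²_D = ((23−9)/6)² = 5.444
te_E = (10 + 4·13 + 16)/6 = 78/6 = 13; σ²_E = ((16−10)/6)² = 1.000

Forward pass:
ES_A = 0; EF_A = 13
ES_B = 13; EF_B = 13+9 = 22
ES_C = 22; EF_C = 22+2 = 24
ES_D = 22; EF_D = 22+14 = 36
ES_E = max(EF_C=24, EF_D=36) = 36; EF_E = 36+13 = 49
Expected project duration μ = 49 days. Critical path: A → B → D → E.

Variances on critical path: σ²_A=0.111, σ²_B=13.444, σ²_D=5.444, σ²_E=1.000.
Largest is σ²_B = 13.444.

B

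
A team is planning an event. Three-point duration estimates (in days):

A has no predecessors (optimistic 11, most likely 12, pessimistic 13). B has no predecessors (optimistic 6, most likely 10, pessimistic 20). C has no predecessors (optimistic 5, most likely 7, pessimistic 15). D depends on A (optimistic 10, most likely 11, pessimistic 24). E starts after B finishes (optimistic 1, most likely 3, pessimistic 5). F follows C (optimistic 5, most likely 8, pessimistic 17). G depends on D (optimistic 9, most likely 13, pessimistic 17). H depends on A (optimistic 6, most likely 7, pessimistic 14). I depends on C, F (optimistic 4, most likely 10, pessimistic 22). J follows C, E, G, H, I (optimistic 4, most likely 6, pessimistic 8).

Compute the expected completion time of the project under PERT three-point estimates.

44 days

te_A = (11 + 4·12 + 13)/6 = 72/6 = 12
te_B = (6 + 4·10 + 20)/6 = 66/6 = 11
te_C = (5 + 4·7 + 15)/6 = 48/6 = 8
te_D = (10 + 4·11 + 24)/6 = 78/6 = 13
te_E = (1 + 4·3 + 5)/6 = 18/6 = 3
te_F = (5 + 4·8 + 17)/6 = 54/6 = 9
te_G = (9 + 4·13 + 17)/6 = 78/6 = 13
te_H = (6 + 4·7 + 14)/6 = 48/6 = 8
te_I = (4 + 4·10 + 22)/6 = 66/6 = 11
te_J = (4 + 4·6 + 8)/6 = 36/6 = 6

Forward pass:
ES_A = 0; EF_A = 12
ES_B = 0; EF_B = 11
ES_C = 0; EF_C = 8
ES_D = 12; EF_D = 12+13 = 25
ES_E = 11; EF_E = 11+3 = 14
ES_F = 8; EF_F = 8+9 = 17
ES_G = 25; EF_G = 25+13 = 38
ES_H = 12; EF_H = 12+8 = 20
ES_I = max(EF_C=8, EF_F=17) = 17; EF_I = 17+11 = 28
ES_J = max(EF_C=8, EF_E=14, EF_G=38, EF_H=20, EF_I=28) = 38; EF_J = 38+6 = 44
Expected project duration μ = 44 days. Critical path: A → D → G → J.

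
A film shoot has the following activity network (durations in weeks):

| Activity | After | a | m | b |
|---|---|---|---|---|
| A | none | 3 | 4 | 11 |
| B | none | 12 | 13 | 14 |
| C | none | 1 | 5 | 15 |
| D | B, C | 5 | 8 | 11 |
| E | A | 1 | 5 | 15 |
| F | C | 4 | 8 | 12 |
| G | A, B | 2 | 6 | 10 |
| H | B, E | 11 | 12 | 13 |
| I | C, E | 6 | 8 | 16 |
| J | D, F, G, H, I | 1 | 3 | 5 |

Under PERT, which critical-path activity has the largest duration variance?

J

te_A = (3 + 4·4 + 11)/6 = 30/6 = 5; σ²_A = ((11−3)/6)² = 1.778
te_B = (12 + 4·13 + 14)/6 = 78/6 = 13; σ²_B = ((14−12)/6)² = 0.111
te_C = (1 + 4·5 + 15)/6 = 36/6 = 6; σ²_C = ((15−1)/6)² = 5.444
te_D = (5 + 4·8 + 11)/6 = 48/6 = 8; σ²_D = ((11−5)/6)² = 1.000
te_E = (1 + 4·5 + 15)/6 = 36/6 = 6; σ²_E = ((15−1)/6)² = 5.444
te_F = (4 + 4·8 + 12)/6 = 48/6 = 8; σ²_F = ((12−4)/6)² = 1.778
te_G = (2 + 4·6 + 10)/6 = 36/6 = 6; σ²_G = ((10−2)/6)² = 1.778
te_H = (11 + 4·12 + 13)/6 = 72/6 = 12; σ²_H = ((13−11)/6)² = 0.111
te_I = (6 + 4·8 + 16)/6 = 54/6 = 9; σ²_I = ((16−6)/6)² = 2.778
te_J = (1 + 4·3 + 5)/6 = 18/6 = 3; σ²_J = ((5−1)/6)² = 0.444

Forward pass:
ES_A = 0; EF_A = 5
ES_B = 0; EF_B = 13
ES_C = 0; EF_C = 6
ES_D = max(EF_B=13, EF_C=6) = 13; EF_D = 13+8 = 21
ES_E = 5; EF_E = 5+6 = 11
ES_F = 6; EF_F = 6+8 = 14
ES_G = max(EF_A=5, EF_B=13) = 13; EF_G = 13+6 = 19
ES_H = max(EF_B=13, EF_E=11) = 13; EF_H = 13+12 = 25
ES_I = max(EF_C=6, EF_E=11) = 11; EF_I = 11+9 = 20
ES_J = max(EF_D=21, EF_F=14, EF_G=19, EF_H=25, EF_I=20) = 25; EF_J = 25+3 = 28
Expected project duration μ = 28 weeks. Critical path: B → H → J.

Variances on critical path: σ²_B=0.111, σ²_H=0.111, σ²_J=0.444.
Largest is σ²_J = 0.444.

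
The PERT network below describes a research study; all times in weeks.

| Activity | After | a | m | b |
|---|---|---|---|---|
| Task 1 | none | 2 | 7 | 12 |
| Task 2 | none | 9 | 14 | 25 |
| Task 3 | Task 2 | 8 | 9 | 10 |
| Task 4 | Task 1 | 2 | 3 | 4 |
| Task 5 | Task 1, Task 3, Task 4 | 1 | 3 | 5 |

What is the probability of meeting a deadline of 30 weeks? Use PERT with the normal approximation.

0.861

te_Task 1 = (2 + 4·7 + 12)/6 = 42/6 = 7; σ²_Task 1 = ((12−2)/6)² = 2.778
te_Task 2 = (9 + 4·14 + 25)/6 = 90/6 = 15; σ²_Task 2 = ((25−9)/6)² = 7.111
te_Task 3 = (8 + 4·9 + 10)/6 = 54/6 = 9; σ²_Task 3 = ((10−8)/6)² = 0.111
te_Task 4 = (2 + 4·3 + 4)/6 = 18/6 = 3; σ²_Task 4 = ((4−2)/6)² = 0.111
te_Task 5 = (1 + 4·3 + 5)/6 = 18/6 = 3; σ²_Task 5 = ((5−1)/6)² = 0.444

Forward pass:
ES_Task 1 = 0; EF_Task 1 = 7
ES_Task 2 = 0; EF_Task 2 = 15
ES_Task 3 = 15; EF_Task 3 = 15+9 = 24
ES_Task 4 = 7; EF_Task 4 = 7+3 = 10
ES_Task 5 = max(EF_Task 1=7, EF_Task 3=24, EF_Task 4=10) = 24; EF_Task 5 = 24+3 = 27
Expected project duration μ = 27 weeks. Critical path: Task 2 → Task 3 → Task 5.

Variance along critical path = 7.111 + 0.111 + 0.444 = 7.667; σ = √7.667 = 2.769 weeks.
Z = (30 − 27) / 2.769 = 1.083
P(T ≤ 30) = Φ(1.083) ≈ 0.861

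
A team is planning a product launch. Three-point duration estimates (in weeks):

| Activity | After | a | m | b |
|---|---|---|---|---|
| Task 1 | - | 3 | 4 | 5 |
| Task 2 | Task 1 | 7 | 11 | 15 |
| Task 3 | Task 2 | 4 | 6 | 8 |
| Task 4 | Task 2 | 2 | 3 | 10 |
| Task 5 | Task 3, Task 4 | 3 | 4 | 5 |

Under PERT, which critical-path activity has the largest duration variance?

te_Task 1 = (3 + 4·4 + 5)/6 = 24/6 = 4; σ²_Task 1 = ((5−3)/6)² = 0.111
te_Task 2 = (7 + 4·11 + 15)/6 = 66/6 = 11; σ²_Task 2 = ((15−7)/6)² = 1.778
te_Task 3 = (4 + 4·6 + 8)/6 = 36/6 = 6; σ²_Task 3 = ((8−4)/6)² = 0.444
te_Task 4 = (2 + 4·3 + 10)/6 = 24/6 = 4; σ²_Task 4 = ((10−2)/6)² = 1.778
te_Task 5 = (3 + 4·4 + 5)/6 = 24/6 = 4; σ²_Task 5 = ((5−3)/6)² = 0.111

Forward pass:
ES_Task 1 = 0; EF_Task 1 = 4
ES_Task 2 = 4; EF_Task 2 = 4+11 = 15
ES_Task 3 = 15; EF_Task 3 = 15+6 = 21
ES_Task 4 = 15; EF_Task 4 = 15+4 = 19
ES_Task 5 = max(EF_Task 3=21, EF_Task 4=19) = 21; EF_Task 5 = 21+4 = 25
Expected project duration μ = 25 weeks. Critical path: Task 1 → Task 2 → Task 3 → Task 5.

Variances on critical path: σ²_Task 1=0.111, σ²_Task 2=1.778, σ²_Task 3=0.444, σ²_Task 5=0.111.
Largest is σ²_Task 2 = 1.778.

Task 2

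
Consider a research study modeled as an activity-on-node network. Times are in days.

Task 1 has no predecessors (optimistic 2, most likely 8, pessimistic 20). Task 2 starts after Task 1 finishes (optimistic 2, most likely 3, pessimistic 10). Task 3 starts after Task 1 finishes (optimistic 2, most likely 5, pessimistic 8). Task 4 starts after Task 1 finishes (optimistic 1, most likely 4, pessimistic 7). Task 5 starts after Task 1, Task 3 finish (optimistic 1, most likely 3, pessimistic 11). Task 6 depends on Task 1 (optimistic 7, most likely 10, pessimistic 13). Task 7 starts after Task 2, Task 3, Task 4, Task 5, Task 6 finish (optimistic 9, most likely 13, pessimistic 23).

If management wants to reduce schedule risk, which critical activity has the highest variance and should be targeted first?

te_Task 1 = (2 + 4·8 + 20)/6 = 54/6 = 9; σ²_Task 1 = ((20−2)/6)² = 9.000
te_Task 2 = (2 + 4·3 + 10)/6 = 24/6 = 4; σ²_Task 2 = ((10−2)/6)² = 1.778
te_Task 3 = (2 + 4·5 + 8)/6 = 30/6 = 5; σ²_Task 3 = ((8−2)/6)² = 1.000
te_Task 4 = (1 + 4·4 + 7)/6 = 24/6 = 4; σ²_Task 4 = ((7−1)/6)² = 1.000
te_Task 5 = (1 + 4·3 + 11)/6 = 24/6 = 4; σ²_Task 5 = ((11−1)/6)² = 2.778
te_Task 6 = (7 + 4·10 + 13)/6 = 60/6 = 10; σ²_Task 6 = ((13−7)/6)² = 1.000
te_Task 7 = (9 + 4·13 + 23)/6 = 84/6 = 14; σ²_Task 7 = ((23−9)/6)² = 5.444

Forward pass:
ES_Task 1 = 0; EF_Task 1 = 9
ES_Task 2 = 9; EF_Task 2 = 9+4 = 13
ES_Task 3 = 9; EF_Task 3 = 9+5 = 14
ES_Task 4 = 9; EF_Task 4 = 9+4 = 13
ES_Task 5 = max(EF_Task 1=9, EF_Task 3=14) = 14; EF_Task 5 = 14+4 = 18
ES_Task 6 = 9; EF_Task 6 = 9+10 = 19
ES_Task 7 = max(EF_Task 2=13, EF_Task 3=14, EF_Task 4=13, EF_Task 5=18, EF_Task 6=19) = 19; EF_Task 7 = 19+14 = 33
Expected project duration μ = 33 days. Critical path: Task 1 → Task 6 → Task 7.

Variances on critical path: σ²_Task 1=9.000, σ²_Task 6=1.000, σ²_Task 7=5.444.
Largest is σ²_Task 1 = 9.000.

Task 1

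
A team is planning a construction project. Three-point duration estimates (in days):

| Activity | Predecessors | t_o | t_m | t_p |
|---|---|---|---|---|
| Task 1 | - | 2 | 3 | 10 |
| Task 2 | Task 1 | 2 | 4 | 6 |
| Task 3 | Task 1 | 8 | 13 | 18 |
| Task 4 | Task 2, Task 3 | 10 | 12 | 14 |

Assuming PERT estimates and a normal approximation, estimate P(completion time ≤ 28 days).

te_Task 1 = (2 + 4·3 + 10)/6 = 24/6 = 4; σ²_Task 1 = ((10−2)/6)² = 1.778
te_Task 2 = (2 + 4·4 + 6)/6 = 24/6 = 4; σ²_Task 2 = ((6−2)/6)² = 0.444
te_Task 3 = (8 + 4·13 + 18)/6 = 78/6 = 13; σ²_Task 3 = ((18−8)/6)² = 2.778
te_Task 4 = (10 + 4·12 + 14)/6 = 72/6 = 12; σ²_Task 4 = ((14−10)/6)² = 0.444

Forward pass:
ES_Task 1 = 0; EF_Task 1 = 4
ES_Task 2 = 4; EF_Task 2 = 4+4 = 8
ES_Task 3 = 4; EF_Task 3 = 4+13 = 17
ES_Task 4 = max(EF_Task 2=8, EF_Task 3=17) = 17; EF_Task 4 = 17+12 = 29
Expected project duration μ = 29 days. Critical path: Task 1 → Task 3 → Task 4.

Variance along critical path = 1.778 + 2.778 + 0.444 = 5.000; σ = √5.000 = 2.236 days.
Z = (28 − 29) / 2.236 = -0.447
P(T ≤ 28) = Φ(-0.447) ≈ 0.327

0.327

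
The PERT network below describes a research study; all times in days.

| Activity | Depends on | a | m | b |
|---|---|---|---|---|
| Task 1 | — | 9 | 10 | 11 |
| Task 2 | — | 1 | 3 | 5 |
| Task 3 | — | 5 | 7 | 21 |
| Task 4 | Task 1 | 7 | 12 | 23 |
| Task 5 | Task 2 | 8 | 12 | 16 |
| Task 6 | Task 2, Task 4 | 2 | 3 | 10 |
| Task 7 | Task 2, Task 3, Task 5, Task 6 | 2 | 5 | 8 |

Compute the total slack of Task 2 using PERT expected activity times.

12 days

te_Task 1 = (9 + 4·10 + 11)/6 = 60/6 = 10
te_Task 2 = (1 + 4·3 + 5)/6 = 18/6 = 3
te_Task 3 = (5 + 4·7 + 21)/6 = 54/6 = 9
te_Task 4 = (7 + 4·12 + 23)/6 = 78/6 = 13
te_Task 5 = (8 + 4·12 + 16)/6 = 72/6 = 12
te_Task 6 = (2 + 4·3 + 10)/6 = 24/6 = 4
te_Task 7 = (2 + 4·5 + 8)/6 = 30/6 = 5

Forward pass:
ES_Task 1 = 0; EF_Task 1 = 10
ES_Task 2 = 0; EF_Task 2 = 3
ES_Task 3 = 0; EF_Task 3 = 9
ES_Task 4 = 10; EF_Task 4 = 10+13 = 23
ES_Task 5 = 3; EF_Task 5 = 3+12 = 15
ES_Task 6 = max(EF_Task 2=3, EF_Task 4=23) = 23; EF_Task 6 = 23+4 = 27
ES_Task 7 = max(EF_Task 2=3, EF_Task 3=9, EF_Task 5=15, EF_Task 6=27) = 27; EF_Task 7 = 27+5 = 32
Expected project duration μ = 32 days. Critical path: Task 1 → Task 4 → Task 6 → Task 7.

Backward pass:
LF_Task 7 = 32; LS_Task 7 = 32−5 = 27
LF_Task 6 = LS_Task 7 = 27; LS_Task 6 = 27−4 = 23
LF_Task 5 = LS_Task 7 = 27; LS_Task 5 = 27−12 = 15
LF_Task 4 = LS_Task 6 = 23; LS_Task 4 = 23−13 = 10
LF_Task 3 = LS_Task 7 = 27; LS_Task 3 = 27−9 = 18
LF_Task 2 = min(LS_Task 5=15, LS_Task 6=23, LS_Task 7=27) = 15; LS_Task 2 = 15−3 = 12
LF_Task 1 = LS_Task 4 = 10; LS_Task 1 = 10−10 = 0
Slack_Task 2 = LS_Task 2 − ES_Task 2 = 12 − 0 = 12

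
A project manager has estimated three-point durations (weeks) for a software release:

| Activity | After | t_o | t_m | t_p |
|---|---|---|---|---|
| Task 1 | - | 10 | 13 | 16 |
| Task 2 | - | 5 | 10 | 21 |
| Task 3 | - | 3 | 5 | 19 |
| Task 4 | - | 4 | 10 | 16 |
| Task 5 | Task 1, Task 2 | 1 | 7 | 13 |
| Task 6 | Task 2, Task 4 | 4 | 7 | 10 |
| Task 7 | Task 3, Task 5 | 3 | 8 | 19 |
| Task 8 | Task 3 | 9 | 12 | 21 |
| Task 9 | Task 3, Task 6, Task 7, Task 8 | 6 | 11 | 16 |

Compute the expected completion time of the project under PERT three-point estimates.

40 weeks

te_Task 1 = (10 + 4·13 + 16)/6 = 78/6 = 13
te_Task 2 = (5 + 4·10 + 21)/6 = 66/6 = 11
te_Task 3 = (3 + 4·5 + 19)/6 = 42/6 = 7
te_Task 4 = (4 + 4·10 + 16)/6 = 60/6 = 10
te_Task 5 = (1 + 4·7 + 13)/6 = 42/6 = 7
te_Task 6 = (4 + 4·7 + 10)/6 = 42/6 = 7
te_Task 7 = (3 + 4·8 + 19)/6 = 54/6 = 9
te_Task 8 = (9 + 4·12 + 21)/6 = 78/6 = 13
te_Task 9 = (6 + 4·11 + 16)/6 = 66/6 = 11

Forward pass:
ES_Task 1 = 0; EF_Task 1 = 13
ES_Task 2 = 0; EF_Task 2 = 11
ES_Task 3 = 0; EF_Task 3 = 7
ES_Task 4 = 0; EF_Task 4 = 10
ES_Task 5 = max(EF_Task 1=13, EF_Task 2=11) = 13; EF_Task 5 = 13+7 = 20
ES_Task 6 = max(EF_Task 2=11, EF_Task 4=10) = 11; EF_Task 6 = 11+7 = 18
ES_Task 7 = max(EF_Task 3=7, EF_Task 5=20) = 20; EF_Task 7 = 20+9 = 29
ES_Task 8 = 7; EF_Task 8 = 7+13 = 20
ES_Task 9 = max(EF_Task 3=7, EF_Task 6=18, EF_Task 7=29, EF_Task 8=20) = 29; EF_Task 9 = 29+11 = 40
Expected project duration μ = 40 weeks. Critical path: Task 1 → Task 5 → Task 7 → Task 9.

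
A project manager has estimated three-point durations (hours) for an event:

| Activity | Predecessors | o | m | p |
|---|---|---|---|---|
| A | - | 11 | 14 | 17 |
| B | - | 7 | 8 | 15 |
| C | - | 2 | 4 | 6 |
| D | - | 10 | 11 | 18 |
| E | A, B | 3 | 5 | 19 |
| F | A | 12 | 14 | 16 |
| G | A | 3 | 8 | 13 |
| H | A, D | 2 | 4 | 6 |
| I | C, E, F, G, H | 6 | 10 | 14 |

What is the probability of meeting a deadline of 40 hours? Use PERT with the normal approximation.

te_A = (11 + 4·14 + 17)/6 = 84/6 = 14; σ²_A = ((17−11)/6)² = 1.000
te_B = (7 + 4·8 + 15)/6 = 54/6 = 9; σ²_B = ((15−7)/6)² = 1.778
te_C = (2 + 4·4 + 6)/6 = 24/6 = 4; σ²_C = ((6−2)/6)² = 0.444
te_D = (10 + 4·11 + 18)/6 = 72/6 = 12; σ²_D = ((18−10)/6)² = 1.778
te_E = (3 + 4·5 + 19)/6 = 42/6 = 7; σ²_E = ((19−3)/6)² = 7.111
te_F = (12 + 4·14 + 16)/6 = 84/6 = 14; σ²_F = ((16−12)/6)² = 0.444
te_G = (3 + 4·8 + 13)/6 = 48/6 = 8; σ²_G = ((13−3)/6)² = 2.778
te_H = (2 + 4·4 + 6)/6 = 24/6 = 4; σ²_H = ((6−2)/6)² = 0.444
te_I = (6 + 4·10 + 14)/6 = 60/6 = 10; σ²_I = ((14−6)/6)² = 1.778

Forward pass:
ES_A = 0; EF_A = 14
ES_B = 0; EF_B = 9
ES_C = 0; EF_C = 4
ES_D = 0; EF_D = 12
ES_E = max(EF_A=14, EF_B=9) = 14; EF_E = 14+7 = 21
ES_F = 14; EF_F = 14+14 = 28
ES_G = 14; EF_G = 14+8 = 22
ES_H = max(EF_A=14, EF_D=12) = 14; EF_H = 14+4 = 18
ES_I = max(EF_C=4, EF_E=21, EF_F=28, EF_G=22, EF_H=18) = 28; EF_I = 28+10 = 38
Expected project duration μ = 38 hours. Critical path: A → F → I.

Variance along critical path = 1.000 + 0.444 + 1.778 = 3.222; σ = √3.222 = 1.795 hours.
Z = (40 − 38) / 1.795 = 1.114
P(T ≤ 40) = Φ(1.114) ≈ 0.867

0.867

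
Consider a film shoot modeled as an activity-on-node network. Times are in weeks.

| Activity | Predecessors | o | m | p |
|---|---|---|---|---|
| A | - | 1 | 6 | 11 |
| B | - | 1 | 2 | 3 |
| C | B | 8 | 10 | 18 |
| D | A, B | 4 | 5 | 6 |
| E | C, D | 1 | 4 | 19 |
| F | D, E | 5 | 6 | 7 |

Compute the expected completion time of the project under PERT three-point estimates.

25 weeks

te_A = (1 + 4·6 + 11)/6 = 36/6 = 6
te_B = (1 + 4·2 + 3)/6 = 12/6 = 2
te_C = (8 + 4·10 + 18)/6 = 66/6 = 11
te_D = (4 + 4·5 + 6)/6 = 30/6 = 5
te_E = (1 + 4·4 + 19)/6 = 36/6 = 6
te_F = (5 + 4·6 + 7)/6 = 36/6 = 6

Forward pass:
ES_A = 0; EF_A = 6
ES_B = 0; EF_B = 2
ES_C = 2; EF_C = 2+11 = 13
ES_D = max(EF_A=6, EF_B=2) = 6; EF_D = 6+5 = 11
ES_E = max(EF_C=13, EF_D=11) = 13; EF_E = 13+6 = 19
ES_F = max(EF_D=11, EF_E=19) = 19; EF_F = 19+6 = 25
Expected project duration μ = 25 weeks. Critical path: B → C → E → F.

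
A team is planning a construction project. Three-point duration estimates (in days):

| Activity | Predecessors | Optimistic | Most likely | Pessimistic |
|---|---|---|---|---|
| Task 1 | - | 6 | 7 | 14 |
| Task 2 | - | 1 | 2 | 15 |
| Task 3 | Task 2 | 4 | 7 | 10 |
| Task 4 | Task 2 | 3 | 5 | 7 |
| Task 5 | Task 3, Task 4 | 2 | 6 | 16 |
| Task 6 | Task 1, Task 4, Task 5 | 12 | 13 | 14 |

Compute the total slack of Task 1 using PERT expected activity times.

te_Task 1 = (6 + 4·7 + 14)/6 = 48/6 = 8
te_Task 2 = (1 + 4·2 + 15)/6 = 24/6 = 4
te_Task 3 = (4 + 4·7 + 10)/6 = 42/6 = 7
te_Task 4 = (3 + 4·5 + 7)/6 = 30/6 = 5
te_Task 5 = (2 + 4·6 + 16)/6 = 42/6 = 7
te_Task 6 = (12 + 4·13 + 14)/6 = 78/6 = 13

Forward pass:
ES_Task 1 = 0; EF_Task 1 = 8
ES_Task 2 = 0; EF_Task 2 = 4
ES_Task 3 = 4; EF_Task 3 = 4+7 = 11
ES_Task 4 = 4; EF_Task 4 = 4+5 = 9
ES_Task 5 = max(EF_Task 3=11, EF_Task 4=9) = 11; EF_Task 5 = 11+7 = 18
ES_Task 6 = max(EF_Task 1=8, EF_Task 4=9, EF_Task 5=18) = 18; EF_Task 6 = 18+13 = 31
Expected project duration μ = 31 days. Critical path: Task 2 → Task 3 → Task 5 → Task 6.

Backward pass:
LF_Task 6 = 31; LS_Task 6 = 31−13 = 18
LF_Task 5 = LS_Task 6 = 18; LS_Task 5 = 18−7 = 11
LF_Task 4 = min(LS_Task 5=11, LS_Task 6=18) = 11; LS_Task 4 = 11−5 = 6
LF_Task 3 = LS_Task 5 = 11; LS_Task 3 = 11−7 = 4
LF_Task 2 = min(LS_Task 3=4, LS_Task 4=6) = 4; LS_Task 2 = 4−4 = 0
LF_Task 1 = LS_Task 6 = 18; LS_Task 1 = 18−8 = 10
Slack_Task 1 = LS_Task 1 − ES_Task 1 = 10 − 0 = 10

10 days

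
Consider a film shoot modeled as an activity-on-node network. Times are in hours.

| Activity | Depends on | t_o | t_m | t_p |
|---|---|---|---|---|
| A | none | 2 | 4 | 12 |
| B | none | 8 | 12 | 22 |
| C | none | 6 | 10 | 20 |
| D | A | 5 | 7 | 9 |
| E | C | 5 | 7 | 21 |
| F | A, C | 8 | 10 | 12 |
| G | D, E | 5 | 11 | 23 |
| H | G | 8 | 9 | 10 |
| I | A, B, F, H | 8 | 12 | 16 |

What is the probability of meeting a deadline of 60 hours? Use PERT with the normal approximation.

te_A = (2 + 4·4 + 12)/6 = 30/6 = 5; σ²_A = ((12−2)/6)² = 2.778
te_B = (8 + 4·12 + 22)/6 = 78/6 = 13; σ²_B = ((22−8)/6)² = 5.444
te_C = (6 + 4·10 + 20)/6 = 66/6 = 11; σ²_C = ((20−6)/6)² = 5.444
te_D = (5 + 4·7 + 9)/6 = 42/6 = 7; σ²_D = ((9−5)/6)² = 0.444
te_E = (5 + 4·7 + 21)/6 = 54/6 = 9; σ²_E = ((21−5)/6)² = 7.111
te_F = (8 + 4·10 + 12)/6 = 60/6 = 10; σ²_F = ((12−8)/6)² = 0.444
te_G = (5 + 4·11 + 23)/6 = 72/6 = 12; σ²_G = ((23−5)/6)² = 9.000
te_H = (8 + 4·9 + 10)/6 = 54/6 = 9; σ²_H = ((10−8)/6)² = 0.111
te_I = (8 + 4·12 + 16)/6 = 72/6 = 12; σ²_I = ((16−8)/6)² = 1.778

Forward pass:
ES_A = 0; EF_A = 5
ES_B = 0; EF_B = 13
ES_C = 0; EF_C = 11
ES_D = 5; EF_D = 5+7 = 12
ES_E = 11; EF_E = 11+9 = 20
ES_F = max(EF_A=5, EF_C=11) = 11; EF_F = 11+10 = 21
ES_G = max(EF_D=12, EF_E=20) = 20; EF_G = 20+12 = 32
ES_H = 32; EF_H = 32+9 = 41
ES_I = max(EF_A=5, EF_B=13, EF_F=21, EF_H=41) = 41; EF_I = 41+12 = 53
Expected project duration μ = 53 hours. Critical path: C → E → G → H → I.

Variance along critical path = 5.444 + 7.111 + 9.000 + 0.111 + 1.778 = 23.444; σ = √23.444 = 4.842 hours.
Z = (60 − 53) / 4.842 = 1.446
P(T ≤ 60) = Φ(1.446) ≈ 0.926

0.926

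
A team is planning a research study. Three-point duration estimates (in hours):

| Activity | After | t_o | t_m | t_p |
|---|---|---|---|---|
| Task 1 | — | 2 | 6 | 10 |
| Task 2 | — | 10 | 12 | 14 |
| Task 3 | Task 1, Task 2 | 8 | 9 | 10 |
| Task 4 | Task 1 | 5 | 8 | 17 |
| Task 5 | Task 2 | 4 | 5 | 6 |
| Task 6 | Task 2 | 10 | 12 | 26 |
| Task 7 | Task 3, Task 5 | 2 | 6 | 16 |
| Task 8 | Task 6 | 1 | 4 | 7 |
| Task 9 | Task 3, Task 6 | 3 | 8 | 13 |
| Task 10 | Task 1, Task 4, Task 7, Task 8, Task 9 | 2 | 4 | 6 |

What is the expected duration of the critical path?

38 hours

te_Task 1 = (2 + 4·6 + 10)/6 = 36/6 = 6
te_Task 2 = (10 + 4·12 + 14)/6 = 72/6 = 12
te_Task 3 = (8 + 4·9 + 10)/6 = 54/6 = 9
te_Task 4 = (5 + 4·8 + 17)/6 = 54/6 = 9
te_Task 5 = (4 + 4·5 + 6)/6 = 30/6 = 5
te_Task 6 = (10 + 4·12 + 26)/6 = 84/6 = 14
te_Task 7 = (2 + 4·6 + 16)/6 = 42/6 = 7
te_Task 8 = (1 + 4·4 + 7)/6 = 24/6 = 4
te_Task 9 = (3 + 4·8 + 13)/6 = 48/6 = 8
te_Task 10 = (2 + 4·4 + 6)/6 = 24/6 = 4

Forward pass:
ES_Task 1 = 0; EF_Task 1 = 6
ES_Task 2 = 0; EF_Task 2 = 12
ES_Task 3 = max(EF_Task 1=6, EF_Task 2=12) = 12; EF_Task 3 = 12+9 = 21
ES_Task 4 = 6; EF_Task 4 = 6+9 = 15
ES_Task 5 = 12; EF_Task 5 = 12+5 = 17
ES_Task 6 = 12; EF_Task 6 = 12+14 = 26
ES_Task 7 = max(EF_Task 3=21, EF_Task 5=17) = 21; EF_Task 7 = 21+7 = 28
ES_Task 8 = 26; EF_Task 8 = 26+4 = 30
ES_Task 9 = max(EF_Task 3=21, EF_Task 6=26) = 26; EF_Task 9 = 26+8 = 34
ES_Task 10 = max(EF_Task 1=6, EF_Task 4=15, EF_Task 7=28, EF_Task 8=30, EF_Task 9=34) = 34; EF_Task 10 = 34+4 = 38
Expected project duration μ = 38 hours. Critical path: Task 2 → Task 6 → Task 9 → Task 10.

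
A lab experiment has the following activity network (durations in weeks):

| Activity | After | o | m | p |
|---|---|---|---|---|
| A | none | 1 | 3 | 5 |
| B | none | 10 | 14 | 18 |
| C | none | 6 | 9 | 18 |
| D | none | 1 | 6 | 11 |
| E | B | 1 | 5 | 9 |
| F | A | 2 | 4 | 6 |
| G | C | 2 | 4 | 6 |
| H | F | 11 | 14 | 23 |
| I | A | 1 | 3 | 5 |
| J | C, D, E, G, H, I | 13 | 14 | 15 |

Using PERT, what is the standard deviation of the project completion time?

2.24 weeks

te_A = (1 + 4·3 + 5)/6 = 18/6 = 3; σ²_A = ((5−1)/6)² = 0.444
te_B = (10 + 4·14 + 18)/6 = 84/6 = 14; σ²_B = ((18−10)/6)² = 1.778
te_C = (6 + 4·9 + 18)/6 = 60/6 = 10; σ²_C = ((18−6)/6)² = 4.000
te_D = (1 + 4·6 + 11)/6 = 36/6 = 6; σ²_D = ((11−1)/6)² = 2.778
te_E = (1 + 4·5 + 9)/6 = 30/6 = 5; σ²_E = ((9−1)/6)² = 1.778
te_F = (2 + 4·4 + 6)/6 = 24/6 = 4; σ²_F = ((6−2)/6)² = 0.444
te_G = (2 + 4·4 + 6)/6 = 24/6 = 4; σ²_G = ((6−2)/6)² = 0.444
te_H = (11 + 4·14 + 23)/6 = 90/6 = 15; σ²_H = ((23−11)/6)² = 4.000
te_I = (1 + 4·3 + 5)/6 = 18/6 = 3; σ²_I = ((5−1)/6)² = 0.444
te_J = (13 + 4·14 + 15)/6 = 84/6 = 14; σ²_J = ((15−13)/6)² = 0.111

Forward pass:
ES_A = 0; EF_A = 3
ES_B = 0; EF_B = 14
ES_C = 0; EF_C = 10
ES_D = 0; EF_D = 6
ES_E = 14; EF_E = 14+5 = 19
ES_F = 3; EF_F = 3+4 = 7
ES_G = 10; EF_G = 10+4 = 14
ES_H = 7; EF_H = 7+15 = 22
ES_I = 3; EF_I = 3+3 = 6
ES_J = max(EF_C=10, EF_D=6, EF_E=19, EF_G=14, EF_H=22, EF_I=6) = 22; EF_J = 22+14 = 36
Expected project duration μ = 36 weeks. Critical path: A → F → H → J.

Variance along critical path = 0.444 + 0.444 + 4.000 + 0.111 = 5.000
σ = √5.000 = 2.236 weeks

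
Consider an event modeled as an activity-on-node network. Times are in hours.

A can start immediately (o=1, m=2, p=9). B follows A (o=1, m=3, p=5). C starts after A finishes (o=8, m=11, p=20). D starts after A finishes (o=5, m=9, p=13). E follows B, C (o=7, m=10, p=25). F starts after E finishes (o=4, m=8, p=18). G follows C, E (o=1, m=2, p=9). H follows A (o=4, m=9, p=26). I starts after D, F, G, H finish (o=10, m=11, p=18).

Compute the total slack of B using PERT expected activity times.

9 hours

te_A = (1 + 4·2 + 9)/6 = 18/6 = 3
te_B = (1 + 4·3 + 5)/6 = 18/6 = 3
te_C = (8 + 4·11 + 20)/6 = 72/6 = 12
te_D = (5 + 4·9 + 13)/6 = 54/6 = 9
te_E = (7 + 4·10 + 25)/6 = 72/6 = 12
te_F = (4 + 4·8 + 18)/6 = 54/6 = 9
te_G = (1 + 4·2 + 9)/6 = 18/6 = 3
te_H = (4 + 4·9 + 26)/6 = 66/6 = 11
te_I = (10 + 4·11 + 18)/6 = 72/6 = 12

Forward pass:
ES_A = 0; EF_A = 3
ES_B = 3; EF_B = 3+3 = 6
ES_C = 3; EF_C = 3+12 = 15
ES_D = 3; EF_D = 3+9 = 12
ES_E = max(EF_B=6, EF_C=15) = 15; EF_E = 15+12 = 27
ES_F = 27; EF_F = 27+9 = 36
ES_G = max(EF_C=15, EF_E=27) = 27; EF_G = 27+3 = 30
ES_H = 3; EF_H = 3+11 = 14
ES_I = max(EF_D=12, EF_F=36, EF_G=30, EF_H=14) = 36; EF_I = 36+12 = 48
Expected project duration μ = 48 hours. Critical path: A → C → E → F → I.

Backward pass:
LF_I = 48; LS_I = 48−12 = 36
LF_H = LS_I = 36; LS_H = 36−11 = 25
LF_G = LS_I = 36; LS_G = 36−3 = 33
LF_F = LS_I = 36; LS_F = 36−9 = 27
LF_E = min(LS_F=27, LS_G=33) = 27; LS_E = 27−12 = 15
LF_D = LS_I = 36; LS_D = 36−9 = 27
LF_C = min(LS_E=15, LS_G=33) = 15; LS_C = 15−12 = 3
LF_B = LS_E = 15; LS_B = 15−3 = 12
LF_A = min(LS_B=12, LS_C=3, LS_D=27, LS_H=25) = 3; LS_A = 3−3 = 0
Slack_B = LS_B − ES_B = 12 − 3 = 9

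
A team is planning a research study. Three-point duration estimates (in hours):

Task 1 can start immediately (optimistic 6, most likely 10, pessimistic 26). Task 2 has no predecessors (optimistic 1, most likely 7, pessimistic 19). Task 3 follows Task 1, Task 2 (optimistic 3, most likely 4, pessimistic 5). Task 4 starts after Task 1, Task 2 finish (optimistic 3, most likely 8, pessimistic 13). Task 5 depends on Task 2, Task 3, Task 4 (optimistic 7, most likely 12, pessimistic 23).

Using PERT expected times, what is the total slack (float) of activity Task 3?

te_Task 1 = (6 + 4·10 + 26)/6 = 72/6 = 12
te_Task 2 = (1 + 4·7 + 19)/6 = 48/6 = 8
te_Task 3 = (3 + 4·4 + 5)/6 = 24/6 = 4
te_Task 4 = (3 + 4·8 + 13)/6 = 48/6 = 8
te_Task 5 = (7 + 4·12 + 23)/6 = 78/6 = 13

Forward pass:
ES_Task 1 = 0; EF_Task 1 = 12
ES_Task 2 = 0; EF_Task 2 = 8
ES_Task 3 = max(EF_Task 1=12, EF_Task 2=8) = 12; EF_Task 3 = 12+4 = 16
ES_Task 4 = max(EF_Task 1=12, EF_Task 2=8) = 12; EF_Task 4 = 12+8 = 20
ES_Task 5 = max(EF_Task 2=8, EF_Task 3=16, EF_Task 4=20) = 20; EF_Task 5 = 20+13 = 33
Expected project duration μ = 33 hours. Critical path: Task 1 → Task 4 → Task 5.

Backward pass:
LF_Task 5 = 33; LS_Task 5 = 33−13 = 20
LF_Task 4 = LS_Task 5 = 20; LS_Task 4 = 20−8 = 12
LF_Task 3 = LS_Task 5 = 20; LS_Task 3 = 20−4 = 16
LF_Task 2 = min(LS_Task 3=16, LS_Task 4=12, LS_Task 5=20) = 12; LS_Task 2 = 12−8 = 4
LF_Task 1 = min(LS_Task 3=16, LS_Task 4=12) = 12; LS_Task 1 = 12−12 = 0
Slack_Task 3 = LS_Task 3 − ES_Task 3 = 16 − 12 = 4

4 hours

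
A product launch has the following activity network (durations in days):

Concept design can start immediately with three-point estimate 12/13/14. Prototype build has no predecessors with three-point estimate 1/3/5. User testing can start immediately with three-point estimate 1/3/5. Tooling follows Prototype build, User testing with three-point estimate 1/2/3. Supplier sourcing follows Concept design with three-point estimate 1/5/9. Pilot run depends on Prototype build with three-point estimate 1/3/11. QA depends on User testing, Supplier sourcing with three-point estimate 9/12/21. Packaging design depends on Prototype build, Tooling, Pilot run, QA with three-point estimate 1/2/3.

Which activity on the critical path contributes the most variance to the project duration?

te_Concept design = (12 + 4·13 + 14)/6 = 78/6 = 13; σ²_Concept design = ((14−12)/6)² = 0.111
te_Prototype build = (1 + 4·3 + 5)/6 = 18/6 = 3; σ²_Prototype build = ((5−1)/6)² = 0.444
te_User testing = (1 + 4·3 + 5)/6 = 18/6 = 3; σ²_User testing = ((5−1)/6)² = 0.444
te_Tooling = (1 + 4·2 + 3)/6 = 12/6 = 2; σ²_Tooling = ((3−1)/6)² = 0.111
te_Supplier sourcing = (1 + 4·5 + 9)/6 = 30/6 = 5; σ²_Supplier sourcing = ((9−1)/6)² = 1.778
te_Pilot run = (1 + 4·3 + 11)/6 = 24/6 = 4; σ²_Pilot run = ((11−1)/6)² = 2.778
te_QA = (9 + 4·12 + 21)/6 = 78/6 = 13; σ²_QA = ((21−9)/6)² = 4.000
te_Packaging design = (1 + 4·2 + 3)/6 = 12/6 = 2; σ²_Packaging design = ((3−1)/6)² = 0.111

Forward pass:
ES_Concept design = 0; EF_Concept design = 13
ES_Prototype build = 0; EF_Prototype build = 3
ES_User testing = 0; EF_User testing = 3
ES_Tooling = max(EF_Prototype build=3, EF_User testing=3) = 3; EF_Tooling = 3+2 = 5
ES_Supplier sourcing = 13; EF_Supplier sourcing = 13+5 = 18
ES_Pilot run = 3; EF_Pilot run = 3+4 = 7
ES_QA = max(EF_User testing=3, EF_Supplier sourcing=18) = 18; EF_QA = 18+13 = 31
ES_Packaging design = max(EF_Prototype build=3, EF_Tooling=5, EF_Pilot run=7, EF_QA=31) = 31; EF_Packaging design = 31+2 = 33
Expected project duration μ = 33 days. Critical path: Concept design → Supplier sourcing → QA → Packaging design.

Variances on critical path: σ²_Concept design=0.111, σ²_Supplier sourcing=1.778, σ²_QA=4.000, σ²_Packaging design=0.111.
Largest is σ²_QA = 4.000.

QA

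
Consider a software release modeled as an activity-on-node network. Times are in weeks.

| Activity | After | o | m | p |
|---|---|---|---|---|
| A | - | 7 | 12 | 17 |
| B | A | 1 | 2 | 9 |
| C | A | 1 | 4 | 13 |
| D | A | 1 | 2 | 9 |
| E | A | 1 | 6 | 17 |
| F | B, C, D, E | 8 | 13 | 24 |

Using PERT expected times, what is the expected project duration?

33 weeks

te_A = (7 + 4·12 + 17)/6 = 72/6 = 12
te_B = (1 + 4·2 + 9)/6 = 18/6 = 3
te_C = (1 + 4·4 + 13)/6 = 30/6 = 5
te_D = (1 + 4·2 + 9)/6 = 18/6 = 3
te_E = (1 + 4·6 + 17)/6 = 42/6 = 7
te_F = (8 + 4·13 + 24)/6 = 84/6 = 14

Forward pass:
ES_A = 0; EF_A = 12
ES_B = 12; EF_B = 12+3 = 15
ES_C = 12; EF_C = 12+5 = 17
ES_D = 12; EF_D = 12+3 = 15
ES_E = 12; EF_E = 12+7 = 19
ES_F = max(EF_B=15, EF_C=17, EF_D=15, EF_E=19) = 19; EF_F = 19+14 = 33
Expected project duration μ = 33 weeks. Critical path: A → E → F.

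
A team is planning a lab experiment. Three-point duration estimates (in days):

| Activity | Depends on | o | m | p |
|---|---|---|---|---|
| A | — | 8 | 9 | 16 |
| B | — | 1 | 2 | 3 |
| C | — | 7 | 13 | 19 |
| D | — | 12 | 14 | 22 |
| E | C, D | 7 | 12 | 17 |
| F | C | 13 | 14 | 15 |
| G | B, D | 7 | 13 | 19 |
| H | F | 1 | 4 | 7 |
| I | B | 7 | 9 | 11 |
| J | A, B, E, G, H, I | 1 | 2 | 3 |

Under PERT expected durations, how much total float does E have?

te_A = (8 + 4·9 + 16)/6 = 60/6 = 10
te_B = (1 + 4·2 + 3)/6 = 12/6 = 2
te_C = (7 + 4·13 + 19)/6 = 78/6 = 13
te_D = (12 + 4·14 + 22)/6 = 90/6 = 15
te_E = (7 + 4·12 + 17)/6 = 72/6 = 12
te_F = (13 + 4·14 + 15)/6 = 84/6 = 14
te_G = (7 + 4·13 + 19)/6 = 78/6 = 13
te_H = (1 + 4·4 + 7)/6 = 24/6 = 4
te_I = (7 + 4·9 + 11)/6 = 54/6 = 9
te_J = (1 + 4·2 + 3)/6 = 12/6 = 2

Forward pass:
ES_A = 0; EF_A = 10
ES_B = 0; EF_B = 2
ES_C = 0; EF_C = 13
ES_D = 0; EF_D = 15
ES_E = max(EF_C=13, EF_D=15) = 15; EF_E = 15+12 = 27
ES_F = 13; EF_F = 13+14 = 27
ES_G = max(EF_B=2, EF_D=15) = 15; EF_G = 15+13 = 28
ES_H = 27; EF_H = 27+4 = 31
ES_I = 2; EF_I = 2+9 = 11
ES_J = max(EF_A=10, EF_B=2, EF_E=27, EF_G=28, EF_H=31, EF_I=11) = 31; EF_J = 31+2 = 33
Expected project duration μ = 33 days. Critical path: C → F → H → J.

Backward pass:
LF_J = 33; LS_J = 33−2 = 31
LF_I = LS_J = 31; LS_I = 31−9 = 22
LF_H = LS_J = 31; LS_H = 31−4 = 27
LF_G = LS_J = 31; LS_G = 31−13 = 18
LF_F = LS_H = 27; LS_F = 27−14 = 13
LF_E = LS_J = 31; LS_E = 31−12 = 19
LF_D = min(LS_E=19, LS_G=18) = 18; LS_D = 18−15 = 3
LF_C = min(LS_E=19, LS_F=13) = 13; LS_C = 13−13 = 0
LF_B = min(LS_G=18, LS_I=22, LS_J=31) = 18; LS_B = 18−2 = 16
LF_A = LS_J = 31; LS_A = 31−10 = 21
Slack_E = LS_E − ES_E = 19 − 15 = 4

4 days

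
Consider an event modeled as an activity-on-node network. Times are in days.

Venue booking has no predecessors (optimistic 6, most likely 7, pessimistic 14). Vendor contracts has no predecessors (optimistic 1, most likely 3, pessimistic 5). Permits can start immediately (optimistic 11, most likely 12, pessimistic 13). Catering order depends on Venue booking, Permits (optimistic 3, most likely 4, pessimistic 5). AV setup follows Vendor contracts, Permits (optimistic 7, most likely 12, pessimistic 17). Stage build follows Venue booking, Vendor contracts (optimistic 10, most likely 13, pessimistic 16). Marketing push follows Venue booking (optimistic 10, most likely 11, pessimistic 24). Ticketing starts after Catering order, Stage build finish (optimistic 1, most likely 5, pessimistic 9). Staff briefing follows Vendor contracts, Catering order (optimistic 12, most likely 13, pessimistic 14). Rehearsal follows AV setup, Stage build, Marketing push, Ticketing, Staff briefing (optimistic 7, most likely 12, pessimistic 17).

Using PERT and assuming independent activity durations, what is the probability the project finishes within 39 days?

0.128

te_Venue booking = (6 + 4·7 + 14)/6 = 48/6 = 8; σ²_Venue booking = ((14−6)/6)² = 1.778
te_Vendor contracts = (1 + 4·3 + 5)/6 = 18/6 = 3; σ²_Vendor contracts = ((5−1)/6)² = 0.444
te_Permits = (11 + 4·12 + 13)/6 = 72/6 = 12; σ²_Permits = ((13−11)/6)² = 0.111
te_Catering order = (3 + 4·4 + 5)/6 = 24/6 = 4; σ²_Catering order = ((5−3)/6)² = 0.111
te_AV setup = (7 + 4·12 + 17)/6 = 72/6 = 12; σ²_AV setup = ((17−7)/6)² = 2.778
te_Stage build = (10 + 4·13 + 16)/6 = 78/6 = 13; σ²_Stage build = ((16−10)/6)² = 1.000
te_Marketing push = (10 + 4·11 + 24)/6 = 78/6 = 13; σ²_Marketing push = ((24−10)/6)² = 5.444
te_Ticketing = (1 + 4·5 + 9)/6 = 30/6 = 5; σ²_Ticketing = ((9−1)/6)² = 1.778
te_Staff briefing = (12 + 4·13 + 14)/6 = 78/6 = 13; σ²_Staff briefing = ((14−12)/6)² = 0.111
te_Rehearsal = (7 + 4·12 + 17)/6 = 72/6 = 12; σ²_Rehearsal = ((17−7)/6)² = 2.778

Forward pass:
ES_Venue booking = 0; EF_Venue booking = 8
ES_Vendor contracts = 0; EF_Vendor contracts = 3
ES_Permits = 0; EF_Permits = 12
ES_Catering order = max(EF_Venue booking=8, EF_Permits=12) = 12; EF_Catering order = 12+4 = 16
ES_AV setup = max(EF_Vendor contracts=3, EF_Permits=12) = 12; EF_AV setup = 12+12 = 24
ES_Stage build = max(EF_Venue booking=8, EF_Vendor contracts=3) = 8; EF_Stage build = 8+13 = 21
ES_Marketing push = 8; EF_Marketing push = 8+13 = 21
ES_Ticketing = max(EF_Catering order=16, EF_Stage build=21) = 21; EF_Ticketing = 21+5 = 26
ES_Staff briefing = max(EF_Vendor contracts=3, EF_Catering order=16) = 16; EF_Staff briefing = 16+13 = 29
ES_Rehearsal = max(EF_AV setup=24, EF_Stage build=21, EF_Marketing push=21, EF_Ticketing=26, EF_Staff briefing=29) = 29; EF_Rehearsal = 29+12 = 41
Expected project duration μ = 41 days. Critical path: Permits → Catering order → Staff briefing → Rehearsal.

Variance along critical path = 0.111 + 0.111 + 0.111 + 2.778 = 3.111; σ = √3.111 = 1.764 days.
Z = (39 − 41) / 1.764 = -1.134
P(T ≤ 39) = Φ(-1.134) ≈ 0.128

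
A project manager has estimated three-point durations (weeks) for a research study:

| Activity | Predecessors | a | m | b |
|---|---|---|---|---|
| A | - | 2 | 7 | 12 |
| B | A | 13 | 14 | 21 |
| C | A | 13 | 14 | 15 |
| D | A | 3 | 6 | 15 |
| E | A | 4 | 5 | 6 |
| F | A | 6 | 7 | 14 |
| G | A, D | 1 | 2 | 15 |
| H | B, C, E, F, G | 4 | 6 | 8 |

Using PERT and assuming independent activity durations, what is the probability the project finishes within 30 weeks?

0.814

te_A = (2 + 4·7 + 12)/6 = 42/6 = 7; σ²_A = ((12−2)/6)² = 2.778
te_B = (13 + 4·14 + 21)/6 = 90/6 = 15; σ²_B = ((21−13)/6)² = 1.778
te_C = (13 + 4·14 + 15)/6 = 84/6 = 14; σ²_C = ((15−13)/6)² = 0.111
te_D = (3 + 4·6 + 15)/6 = 42/6 = 7; σ²_D = ((15−3)/6)² = 4.000
te_E = (4 + 4·5 + 6)/6 = 30/6 = 5; σ²_E = ((6−4)/6)² = 0.111
te_F = (6 + 4·7 + 14)/6 = 48/6 = 8; σ²_F = ((14−6)/6)² = 1.778
te_G = (1 + 4·2 + 15)/6 = 24/6 = 4; σ²_G = ((15−1)/6)² = 5.444
te_H = (4 + 4·6 + 8)/6 = 36/6 = 6; σ²_H = ((8−4)/6)² = 0.444

Forward pass:
ES_A = 0; EF_A = 7
ES_B = 7; EF_B = 7+15 = 22
ES_C = 7; EF_C = 7+14 = 21
ES_D = 7; EF_D = 7+7 = 14
ES_E = 7; EF_E = 7+5 = 12
ES_F = 7; EF_F = 7+8 = 15
ES_G = max(EF_A=7, EF_D=14) = 14; EF_G = 14+4 = 18
ES_H = max(EF_B=22, EF_C=21, EF_E=12, EF_F=15, EF_G=18) = 22; EF_H = 22+6 = 28
Expected project duration μ = 28 weeks. Critical path: A → B → H.

Variance along critical path = 2.778 + 1.778 + 0.444 = 5.000; σ = √5.000 = 2.236 weeks.
Z = (30 − 28) / 2.236 = 0.894
P(T ≤ 30) = Φ(0.894) ≈ 0.814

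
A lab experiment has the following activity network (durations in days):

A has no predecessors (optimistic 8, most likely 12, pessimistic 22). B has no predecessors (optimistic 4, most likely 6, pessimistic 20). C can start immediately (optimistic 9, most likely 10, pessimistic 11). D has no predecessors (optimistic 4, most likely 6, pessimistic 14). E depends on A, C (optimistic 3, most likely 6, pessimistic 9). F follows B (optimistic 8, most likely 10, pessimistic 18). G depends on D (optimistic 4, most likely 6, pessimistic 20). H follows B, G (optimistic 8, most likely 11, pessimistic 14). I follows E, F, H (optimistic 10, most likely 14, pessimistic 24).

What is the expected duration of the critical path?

41 days

te_A = (8 + 4·12 + 22)/6 = 78/6 = 13
te_B = (4 + 4·6 + 20)/6 = 48/6 = 8
te_C = (9 + 4·10 + 11)/6 = 60/6 = 10
te_D = (4 + 4·6 + 14)/6 = 42/6 = 7
te_E = (3 + 4·6 + 9)/6 = 36/6 = 6
te_F = (8 + 4·10 + 18)/6 = 66/6 = 11
te_G = (4 + 4·6 + 20)/6 = 48/6 = 8
te_H = (8 + 4·11 + 14)/6 = 66/6 = 11
te_I = (10 + 4·14 + 24)/6 = 90/6 = 15

Forward pass:
ES_A = 0; EF_A = 13
ES_B = 0; EF_B = 8
ES_C = 0; EF_C = 10
ES_D = 0; EF_D = 7
ES_E = max(EF_A=13, EF_C=10) = 13; EF_E = 13+6 = 19
ES_F = 8; EF_F = 8+11 = 19
ES_G = 7; EF_G = 7+8 = 15
ES_H = max(EF_B=8, EF_G=15) = 15; EF_H = 15+11 = 26
ES_I = max(EF_E=19, EF_F=19, EF_H=26) = 26; EF_I = 26+15 = 41
Expected project duration μ = 41 days. Critical path: D → G → H → I.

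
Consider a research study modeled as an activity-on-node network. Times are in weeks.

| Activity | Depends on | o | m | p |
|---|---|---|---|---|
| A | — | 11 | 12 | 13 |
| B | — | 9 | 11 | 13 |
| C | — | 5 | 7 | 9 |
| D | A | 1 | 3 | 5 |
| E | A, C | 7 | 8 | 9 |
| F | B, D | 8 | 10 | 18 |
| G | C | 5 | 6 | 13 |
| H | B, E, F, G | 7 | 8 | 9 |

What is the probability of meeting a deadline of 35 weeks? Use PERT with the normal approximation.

te_A = (11 + 4·12 + 13)/6 = 72/6 = 12; σ²_A = ((13−11)/6)² = 0.111
te_B = (9 + 4·11 + 13)/6 = 66/6 = 11; σ²_B = ((13−9)/6)² = 0.444
te_C = (5 + 4·7 + 9)/6 = 42/6 = 7; σ²_C = ((9−5)/6)² = 0.444
te_D = (1 + 4·3 + 5)/6 = 18/6 = 3; σ²_D = ((5−1)/6)² = 0.444
te_E = (7 + 4·8 + 9)/6 = 48/6 = 8; σ²_E = ((9−7)/6)² = 0.111
te_F = (8 + 4·10 + 18)/6 = 66/6 = 11; σ²_F = ((18−8)/6)² = 2.778
te_G = (5 + 4·6 + 13)/6 = 42/6 = 7; σ²_G = ((13−5)/6)² = 1.778
te_H = (7 + 4·8 + 9)/6 = 48/6 = 8; σ²_H = ((9−7)/6)² = 0.111

Forward pass:
ES_A = 0; EF_A = 12
ES_B = 0; EF_B = 11
ES_C = 0; EF_C = 7
ES_D = 12; EF_D = 12+3 = 15
ES_E = max(EF_A=12, EF_C=7) = 12; EF_E = 12+8 = 20
ES_F = max(EF_B=11, EF_D=15) = 15; EF_F = 15+11 = 26
ES_G = 7; EF_G = 7+7 = 14
ES_H = max(EF_B=11, EF_E=20, EF_F=26, EF_G=14) = 26; EF_H = 26+8 = 34
Expected project duration μ = 34 weeks. Critical path: A → D → F → H.

Variance along critical path = 0.111 + 0.444 + 2.778 + 0.111 = 3.444; σ = √3.444 = 1.856 weeks.
Z = (35 − 34) / 1.856 = 0.539
P(T ≤ 35) = Φ(0.539) ≈ 0.705

0.705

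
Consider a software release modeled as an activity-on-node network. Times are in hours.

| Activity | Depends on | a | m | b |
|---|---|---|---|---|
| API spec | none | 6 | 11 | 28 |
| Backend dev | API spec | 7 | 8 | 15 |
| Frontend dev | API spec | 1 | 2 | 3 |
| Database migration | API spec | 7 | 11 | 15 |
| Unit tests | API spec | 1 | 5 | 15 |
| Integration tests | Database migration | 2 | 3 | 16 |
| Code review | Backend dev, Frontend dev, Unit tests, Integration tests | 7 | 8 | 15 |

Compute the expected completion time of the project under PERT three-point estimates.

38 hours

te_API spec = (6 + 4·11 + 28)/6 = 78/6 = 13
te_Backend dev = (7 + 4·8 + 15)/6 = 54/6 = 9
te_Frontend dev = (1 + 4·2 + 3)/6 = 12/6 = 2
te_Database migration = (7 + 4·11 + 15)/6 = 66/6 = 11
te_Unit tests = (1 + 4·5 + 15)/6 = 36/6 = 6
te_Integration tests = (2 + 4·3 + 16)/6 = 30/6 = 5
te_Code review = (7 + 4·8 + 15)/6 = 54/6 = 9

Forward pass:
ES_API spec = 0; EF_API spec = 13
ES_Backend dev = 13; EF_Backend dev = 13+9 = 22
ES_Frontend dev = 13; EF_Frontend dev = 13+2 = 15
ES_Database migration = 13; EF_Database migration = 13+11 = 24
ES_Unit tests = 13; EF_Unit tests = 13+6 = 19
ES_Integration tests = 24; EF_Integration tests = 24+5 = 29
ES_Code review = max(EF_Backend dev=22, EF_Frontend dev=15, EF_Unit tests=19, EF_Integration tests=29) = 29; EF_Code review = 29+9 = 38
Expected project duration μ = 38 hours. Critical path: API spec → Database migration → Integration tests → Code review.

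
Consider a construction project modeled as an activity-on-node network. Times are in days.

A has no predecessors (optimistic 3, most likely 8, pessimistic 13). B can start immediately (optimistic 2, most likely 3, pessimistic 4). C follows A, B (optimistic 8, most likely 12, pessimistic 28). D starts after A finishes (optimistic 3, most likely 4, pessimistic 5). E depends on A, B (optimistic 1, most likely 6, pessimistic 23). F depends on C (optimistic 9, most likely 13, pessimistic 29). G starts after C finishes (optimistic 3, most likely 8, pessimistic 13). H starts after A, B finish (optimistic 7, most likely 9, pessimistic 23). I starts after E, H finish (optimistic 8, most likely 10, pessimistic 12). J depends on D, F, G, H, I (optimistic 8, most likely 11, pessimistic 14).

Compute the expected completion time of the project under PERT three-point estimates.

te_A = (3 + 4·8 + 13)/6 = 48/6 = 8
te_B = (2 + 4·3 + 4)/6 = 18/6 = 3
te_C = (8 + 4·12 + 28)/6 = 84/6 = 14
te_D = (3 + 4·4 + 5)/6 = 24/6 = 4
te_E = (1 + 4·6 + 23)/6 = 48/6 = 8
te_F = (9 + 4·13 + 29)/6 = 90/6 = 15
te_G = (3 + 4·8 + 13)/6 = 48/6 = 8
te_H = (7 + 4·9 + 23)/6 = 66/6 = 11
te_I = (8 + 4·10 + 12)/6 = 60/6 = 10
te_J = (8 + 4·11 + 14)/6 = 66/6 = 11

Forward pass:
ES_A = 0; EF_A = 8
ES_B = 0; EF_B = 3
ES_C = max(EF_A=8, EF_B=3) = 8; EF_C = 8+14 = 22
ES_D = 8; EF_D = 8+4 = 12
ES_E = max(EF_A=8, EF_B=3) = 8; EF_E = 8+8 = 16
ES_F = 22; EF_F = 22+15 = 37
ES_G = 22; EF_G = 22+8 = 30
ES_H = max(EF_A=8, EF_B=3) = 8; EF_H = 8+11 = 19
ES_I = max(EF_E=16, EF_H=19) = 19; EF_I = 19+10 = 29
ES_J = max(EF_D=12, EF_F=37, EF_G=30, EF_H=19, EF_I=29) = 37; EF_J = 37+11 = 48
Expected project duration μ = 48 days. Critical path: A → C → F → J.

48 days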